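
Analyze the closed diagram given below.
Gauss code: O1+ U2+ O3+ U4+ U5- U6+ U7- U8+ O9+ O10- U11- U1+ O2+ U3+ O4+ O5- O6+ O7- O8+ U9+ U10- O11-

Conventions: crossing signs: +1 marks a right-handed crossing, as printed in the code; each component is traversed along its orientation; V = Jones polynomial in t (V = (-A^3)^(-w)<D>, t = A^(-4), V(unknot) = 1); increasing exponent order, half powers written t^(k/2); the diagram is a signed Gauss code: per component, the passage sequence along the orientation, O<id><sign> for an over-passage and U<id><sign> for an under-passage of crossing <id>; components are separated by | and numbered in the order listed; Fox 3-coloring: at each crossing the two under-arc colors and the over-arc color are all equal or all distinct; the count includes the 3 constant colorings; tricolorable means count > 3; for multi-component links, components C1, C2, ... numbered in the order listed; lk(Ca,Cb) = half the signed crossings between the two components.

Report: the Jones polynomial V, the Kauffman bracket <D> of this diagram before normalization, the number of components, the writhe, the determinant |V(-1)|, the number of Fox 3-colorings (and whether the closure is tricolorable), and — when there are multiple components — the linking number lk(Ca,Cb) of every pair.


V = t + t^3 - t^4
<D> = A^-7 - A^-3 - A^5 (w = +3)
1 component over 11 crossings, w = +3
9 Fox colorings among 3^11, |V(-1)| = 3: tricolorable
why: w = +3 shifts under R1 moves; the (-A^3)^(-3) factor cancels that in V


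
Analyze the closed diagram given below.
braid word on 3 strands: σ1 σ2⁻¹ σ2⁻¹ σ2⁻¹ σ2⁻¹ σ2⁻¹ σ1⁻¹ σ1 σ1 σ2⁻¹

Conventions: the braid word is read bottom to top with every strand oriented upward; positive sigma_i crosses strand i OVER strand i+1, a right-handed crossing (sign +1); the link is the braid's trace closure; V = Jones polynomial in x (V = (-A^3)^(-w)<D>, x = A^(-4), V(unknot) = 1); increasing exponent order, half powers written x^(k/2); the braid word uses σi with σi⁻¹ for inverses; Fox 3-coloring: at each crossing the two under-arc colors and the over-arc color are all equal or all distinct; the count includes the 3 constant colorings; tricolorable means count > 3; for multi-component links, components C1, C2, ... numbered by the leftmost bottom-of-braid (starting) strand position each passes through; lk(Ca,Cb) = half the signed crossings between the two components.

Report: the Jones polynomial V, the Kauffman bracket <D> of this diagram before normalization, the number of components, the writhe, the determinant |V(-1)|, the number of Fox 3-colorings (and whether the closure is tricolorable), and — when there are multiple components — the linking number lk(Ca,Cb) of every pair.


V(x) = x^-8 - 2x^-7 + 2x^-6 - 3x^-5 + 3x^-4 - 2x^-3 + 2x^-2 - x^-1 + 1
bracket: A^-12 - A^-8 + 2A^-4 - 2 + 3A^4 - 3A^8 + 2A^12 - 2A^16 + A^20, w = -4
1 component, writhe -4, over 10 crossings
det 17, colorings 3 of 3^10 — not tricolorable
observation: det 17 = |V(-1)|; not divisible by 3, so not tricolorable


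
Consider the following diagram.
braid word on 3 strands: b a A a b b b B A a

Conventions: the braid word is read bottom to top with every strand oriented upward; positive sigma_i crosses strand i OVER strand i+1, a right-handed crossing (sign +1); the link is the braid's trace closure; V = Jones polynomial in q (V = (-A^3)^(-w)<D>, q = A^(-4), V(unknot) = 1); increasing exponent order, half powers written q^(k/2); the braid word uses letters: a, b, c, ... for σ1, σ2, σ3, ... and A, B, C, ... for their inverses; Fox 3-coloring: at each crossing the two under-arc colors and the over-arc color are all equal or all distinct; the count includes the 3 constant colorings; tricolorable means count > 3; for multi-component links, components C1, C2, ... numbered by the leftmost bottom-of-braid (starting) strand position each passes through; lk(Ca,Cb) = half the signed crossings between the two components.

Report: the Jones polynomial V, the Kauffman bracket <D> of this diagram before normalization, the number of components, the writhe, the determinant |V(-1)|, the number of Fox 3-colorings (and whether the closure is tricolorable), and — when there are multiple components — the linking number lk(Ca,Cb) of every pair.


V = q + q^3 - q^4
<D> = -A^-4 + 1 + A^8 (w = +4)
1 component over 10 crossings, w = +4
9 Fox colorings among 3^10, |V(-1)| = 3: tricolorable
why: det 3 = |V(-1)|; divisible by 3, so tricolorable


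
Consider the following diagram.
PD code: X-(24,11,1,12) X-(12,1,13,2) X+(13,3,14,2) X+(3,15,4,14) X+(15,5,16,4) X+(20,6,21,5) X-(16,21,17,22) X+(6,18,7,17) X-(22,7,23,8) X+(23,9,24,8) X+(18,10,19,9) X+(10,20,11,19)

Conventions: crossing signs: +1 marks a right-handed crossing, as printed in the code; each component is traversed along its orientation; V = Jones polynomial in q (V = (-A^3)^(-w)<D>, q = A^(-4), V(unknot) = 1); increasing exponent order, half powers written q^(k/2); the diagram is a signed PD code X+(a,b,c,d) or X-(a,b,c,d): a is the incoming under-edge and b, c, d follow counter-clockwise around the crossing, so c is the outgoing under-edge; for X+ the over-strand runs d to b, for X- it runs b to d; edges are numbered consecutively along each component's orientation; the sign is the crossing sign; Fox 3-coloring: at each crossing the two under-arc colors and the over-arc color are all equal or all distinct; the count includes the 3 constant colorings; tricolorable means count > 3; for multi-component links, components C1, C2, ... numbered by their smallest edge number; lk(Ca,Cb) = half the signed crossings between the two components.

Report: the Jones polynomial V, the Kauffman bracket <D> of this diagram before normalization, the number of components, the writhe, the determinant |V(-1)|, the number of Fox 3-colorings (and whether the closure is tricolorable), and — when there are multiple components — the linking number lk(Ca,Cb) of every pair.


Jones polynomial: V(q) = q + q^3 - q^4
<D> = -A^-4 + 1 + A^8; writhe +4
components 1, writhe +4 (12 crossings)
3-colorings: 9 of 3^12, det 3 — tricolorable
note: the span of V is 3, forcing >= 3 crossings in any diagram


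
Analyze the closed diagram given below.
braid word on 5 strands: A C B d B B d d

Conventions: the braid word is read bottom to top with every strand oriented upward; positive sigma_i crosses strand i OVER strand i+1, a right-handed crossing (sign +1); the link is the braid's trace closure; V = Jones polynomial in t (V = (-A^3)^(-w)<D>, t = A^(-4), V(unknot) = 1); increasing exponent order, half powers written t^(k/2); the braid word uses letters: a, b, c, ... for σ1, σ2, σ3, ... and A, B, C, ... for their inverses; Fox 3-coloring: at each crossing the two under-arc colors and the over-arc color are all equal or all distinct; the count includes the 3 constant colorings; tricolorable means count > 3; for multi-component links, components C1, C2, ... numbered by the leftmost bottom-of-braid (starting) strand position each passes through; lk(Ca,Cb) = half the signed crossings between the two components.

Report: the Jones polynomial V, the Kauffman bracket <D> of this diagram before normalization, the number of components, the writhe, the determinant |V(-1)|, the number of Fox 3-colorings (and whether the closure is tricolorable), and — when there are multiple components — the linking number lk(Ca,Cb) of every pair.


Jones polynomial: V(t) = -t^-3 + t^-2 - t^-1 + 3 - t + t^2 - t^3
<D> = -A^-18 + A^-14 - A^-10 + 3A^-6 - A^-2 + A^2 - A^6; writhe -2
components 1, writhe -2 (8 crossings)
3-colorings: 27 of 3^8, det 9 — tricolorable
note: V spans 6 powers of t: at least 6 crossings in any diagram


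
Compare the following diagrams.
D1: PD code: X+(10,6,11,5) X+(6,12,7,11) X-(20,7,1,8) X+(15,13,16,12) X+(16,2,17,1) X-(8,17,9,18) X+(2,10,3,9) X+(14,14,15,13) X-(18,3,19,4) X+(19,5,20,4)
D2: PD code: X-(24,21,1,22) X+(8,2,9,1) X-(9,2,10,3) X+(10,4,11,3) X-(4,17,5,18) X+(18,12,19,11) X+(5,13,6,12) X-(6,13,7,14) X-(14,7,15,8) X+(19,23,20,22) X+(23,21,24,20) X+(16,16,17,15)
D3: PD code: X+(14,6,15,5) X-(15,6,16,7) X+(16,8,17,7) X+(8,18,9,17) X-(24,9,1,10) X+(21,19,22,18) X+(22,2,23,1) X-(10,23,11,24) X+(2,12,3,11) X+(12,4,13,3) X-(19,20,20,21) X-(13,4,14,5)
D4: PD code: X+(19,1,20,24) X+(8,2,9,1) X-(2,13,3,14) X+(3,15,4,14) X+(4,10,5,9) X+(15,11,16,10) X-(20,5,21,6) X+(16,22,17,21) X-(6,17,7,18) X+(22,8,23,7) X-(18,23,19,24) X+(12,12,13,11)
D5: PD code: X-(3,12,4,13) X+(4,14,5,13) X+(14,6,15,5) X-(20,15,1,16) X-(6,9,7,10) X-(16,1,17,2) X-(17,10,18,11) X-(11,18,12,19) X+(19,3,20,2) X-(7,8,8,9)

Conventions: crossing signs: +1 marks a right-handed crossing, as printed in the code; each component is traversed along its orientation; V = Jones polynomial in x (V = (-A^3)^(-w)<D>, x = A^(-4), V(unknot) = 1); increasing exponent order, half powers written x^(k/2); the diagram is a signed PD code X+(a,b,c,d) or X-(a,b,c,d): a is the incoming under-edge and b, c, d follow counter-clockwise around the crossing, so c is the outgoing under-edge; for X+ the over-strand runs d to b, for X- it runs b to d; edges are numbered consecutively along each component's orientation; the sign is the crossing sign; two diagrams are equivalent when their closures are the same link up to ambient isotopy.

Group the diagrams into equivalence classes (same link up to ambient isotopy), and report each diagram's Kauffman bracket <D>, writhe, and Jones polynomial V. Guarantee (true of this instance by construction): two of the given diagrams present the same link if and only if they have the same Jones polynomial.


grouping into links: {D1, D3, D4} | {D2} | {D5}
V(D1) = x^-1 - 1 + 2x - 2x^2 + 2x^3 - 2x^4 + x^5  (w +4, c 10, <D> = A^-8 - 2A^-4 + 2 - 2A^4 + 2A^8 - A^12 + A^16)
V(D2) = x^-2 - x^-1 + 1 - x + x^2  [12 crossings, <D> = A^-2 - A^2 + A^6 - A^10 + A^14, w = +2]
V(D3) = x^-1 - 1 + 2x - 2x^2 + 2x^3 - 2x^4 + x^5  [12 crossings, <D> = A^-14 - 2A^-10 + 2A^-6 - 2A^-2 + 2A^2 - A^6 + A^10, w = +2]
V(D4) = x^-1 - 1 + 2x - 2x^2 + 2x^3 - 2x^4 + x^5  (w +4, c 12, <D> = A^-8 - 2A^-4 + 2 - 2A^4 + 2A^8 - A^12 + A^16)
D5 (bracket A^-8 + 1 - A^4; 10 crossings at w = -4): V = -x^-4 + x^-3 + x^-1
why: V(x) takes 3 values over 5 diagrams, fixing the grouping


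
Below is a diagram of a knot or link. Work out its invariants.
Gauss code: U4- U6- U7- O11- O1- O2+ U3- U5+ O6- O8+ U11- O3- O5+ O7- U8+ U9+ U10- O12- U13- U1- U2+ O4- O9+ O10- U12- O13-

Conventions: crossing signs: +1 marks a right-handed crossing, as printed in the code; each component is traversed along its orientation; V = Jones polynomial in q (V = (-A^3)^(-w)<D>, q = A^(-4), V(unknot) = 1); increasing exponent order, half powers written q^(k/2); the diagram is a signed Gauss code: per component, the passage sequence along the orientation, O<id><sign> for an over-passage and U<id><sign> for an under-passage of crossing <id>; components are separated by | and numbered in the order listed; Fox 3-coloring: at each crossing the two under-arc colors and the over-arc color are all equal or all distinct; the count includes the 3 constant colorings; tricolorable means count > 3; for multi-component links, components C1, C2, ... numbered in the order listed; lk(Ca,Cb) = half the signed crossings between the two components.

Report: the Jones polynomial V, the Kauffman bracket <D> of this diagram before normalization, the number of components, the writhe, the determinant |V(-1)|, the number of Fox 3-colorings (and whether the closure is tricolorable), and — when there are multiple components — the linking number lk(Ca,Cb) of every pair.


Jones polynomial: V(q) = -q^-4 + q^-3 + q^-1
<D> = -A^-11 - A^-3 + A; writhe -5
components 1, writhe -5 (13 crossings)
3-colorings: 9 of 3^13, det 3 — tricolorable
note: det 3 = |V(-1)|; divisible by 3, so tricolorable


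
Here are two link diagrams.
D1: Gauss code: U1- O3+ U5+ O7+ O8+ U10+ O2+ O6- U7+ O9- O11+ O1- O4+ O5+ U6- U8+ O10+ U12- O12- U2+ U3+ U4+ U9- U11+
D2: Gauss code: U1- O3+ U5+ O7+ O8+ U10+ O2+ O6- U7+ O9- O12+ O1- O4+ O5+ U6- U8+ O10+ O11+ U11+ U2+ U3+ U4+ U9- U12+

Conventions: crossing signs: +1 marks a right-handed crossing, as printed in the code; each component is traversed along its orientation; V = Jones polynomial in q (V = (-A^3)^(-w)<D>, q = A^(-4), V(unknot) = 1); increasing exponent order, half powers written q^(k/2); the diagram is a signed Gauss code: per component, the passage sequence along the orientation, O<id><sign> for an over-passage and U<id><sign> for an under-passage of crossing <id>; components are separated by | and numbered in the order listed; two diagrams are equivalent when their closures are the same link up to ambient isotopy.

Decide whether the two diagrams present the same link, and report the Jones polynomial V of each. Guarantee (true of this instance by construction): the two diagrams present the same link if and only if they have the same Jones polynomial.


equivalent: yes
D1 (bracket -A^-12 + A^-8 - A^-4 + 2 - A^4 + A^8; 12 crossings at w = +4): V = q - q^2 + 2q^3 - q^4 + q^5 - q^6
V(D2) = q - q^2 + 2q^3 - q^4 + q^5 - q^6  [12 crossings, <D> = -A^-6 + A^-2 - A^2 + 2A^6 - A^10 + A^14, w = +6]
observation: Reidemeister moves carry D1 (12 crossings) to D2 (12)


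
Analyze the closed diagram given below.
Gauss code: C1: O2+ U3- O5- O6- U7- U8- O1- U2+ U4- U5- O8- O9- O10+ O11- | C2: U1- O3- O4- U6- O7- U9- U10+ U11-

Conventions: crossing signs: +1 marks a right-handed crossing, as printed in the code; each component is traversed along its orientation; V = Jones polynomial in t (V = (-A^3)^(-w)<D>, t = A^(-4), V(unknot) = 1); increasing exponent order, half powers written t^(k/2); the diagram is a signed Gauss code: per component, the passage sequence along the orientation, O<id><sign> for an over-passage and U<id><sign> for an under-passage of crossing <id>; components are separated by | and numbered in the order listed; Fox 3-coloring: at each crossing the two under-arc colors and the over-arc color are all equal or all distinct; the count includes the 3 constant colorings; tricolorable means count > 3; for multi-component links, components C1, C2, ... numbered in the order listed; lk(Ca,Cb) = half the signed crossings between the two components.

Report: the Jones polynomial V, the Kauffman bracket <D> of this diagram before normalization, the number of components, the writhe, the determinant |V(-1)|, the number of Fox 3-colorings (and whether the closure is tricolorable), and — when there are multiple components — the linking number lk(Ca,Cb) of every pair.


V(t) = -t^(-17/2) + t^(-15/2) - t^(-13/2) + t^(-11/2) - t^(-9/2) - t^(-5/2)
bracket: A^-11 + A^-3 - A + A^5 - A^9 + A^13, w = -7
2 components, writhe -7, over 11 crossings
lk(C1,C2) = -3
det 6, colorings 9 of 3^11 — tricolorable
observation: the span of V is 6, within the link bound 11 + 2 - 1


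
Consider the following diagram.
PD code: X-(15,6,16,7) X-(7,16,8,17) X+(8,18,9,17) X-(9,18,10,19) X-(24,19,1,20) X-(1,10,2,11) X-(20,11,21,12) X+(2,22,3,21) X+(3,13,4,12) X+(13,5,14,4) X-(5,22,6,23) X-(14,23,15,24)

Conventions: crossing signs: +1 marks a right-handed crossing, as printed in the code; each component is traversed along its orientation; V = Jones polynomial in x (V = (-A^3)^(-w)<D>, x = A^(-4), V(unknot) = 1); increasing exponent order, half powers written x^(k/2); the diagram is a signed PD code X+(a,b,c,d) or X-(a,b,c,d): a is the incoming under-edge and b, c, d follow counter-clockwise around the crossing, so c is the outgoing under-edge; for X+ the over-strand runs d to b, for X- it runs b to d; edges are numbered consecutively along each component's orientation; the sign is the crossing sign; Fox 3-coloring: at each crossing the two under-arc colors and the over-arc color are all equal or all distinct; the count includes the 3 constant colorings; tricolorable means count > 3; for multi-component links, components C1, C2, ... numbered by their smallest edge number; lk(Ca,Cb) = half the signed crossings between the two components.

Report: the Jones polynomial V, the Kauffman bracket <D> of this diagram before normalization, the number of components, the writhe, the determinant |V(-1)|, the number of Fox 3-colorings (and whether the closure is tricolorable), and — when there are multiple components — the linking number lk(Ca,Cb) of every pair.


V(x) = -x^-4 + x^-3 + x^-1
bracket: A^-8 + 1 - A^4, w = -4
1 component, writhe -4, over 12 crossings
det 3, colorings 9 of 3^12 — tricolorable
observation: w = -4 (over 12 crossings) is diagram-only; (-A^3)^(4) removes it from V


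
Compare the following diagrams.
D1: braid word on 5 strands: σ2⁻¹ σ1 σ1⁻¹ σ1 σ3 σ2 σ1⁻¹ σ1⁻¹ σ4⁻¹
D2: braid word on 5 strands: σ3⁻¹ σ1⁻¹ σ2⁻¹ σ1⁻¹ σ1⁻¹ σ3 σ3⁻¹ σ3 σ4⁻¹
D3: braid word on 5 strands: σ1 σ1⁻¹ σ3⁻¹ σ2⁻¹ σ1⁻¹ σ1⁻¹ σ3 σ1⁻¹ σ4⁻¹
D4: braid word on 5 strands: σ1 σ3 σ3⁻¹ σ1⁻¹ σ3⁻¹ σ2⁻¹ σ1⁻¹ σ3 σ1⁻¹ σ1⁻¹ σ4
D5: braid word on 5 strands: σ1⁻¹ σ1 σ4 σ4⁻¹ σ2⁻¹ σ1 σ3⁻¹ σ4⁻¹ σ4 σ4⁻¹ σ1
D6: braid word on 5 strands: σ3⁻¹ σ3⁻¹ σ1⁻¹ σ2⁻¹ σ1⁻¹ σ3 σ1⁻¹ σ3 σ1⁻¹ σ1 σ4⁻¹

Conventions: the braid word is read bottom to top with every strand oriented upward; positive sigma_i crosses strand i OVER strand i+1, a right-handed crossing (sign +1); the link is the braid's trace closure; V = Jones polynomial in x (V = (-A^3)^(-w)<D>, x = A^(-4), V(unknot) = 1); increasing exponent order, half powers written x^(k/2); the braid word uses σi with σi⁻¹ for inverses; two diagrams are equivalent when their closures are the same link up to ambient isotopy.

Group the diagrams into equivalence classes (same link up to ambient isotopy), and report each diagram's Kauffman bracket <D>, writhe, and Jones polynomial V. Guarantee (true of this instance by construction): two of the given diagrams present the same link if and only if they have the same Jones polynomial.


equivalence classes: {D1} | {D2, D3, D4, D6} | {D5}
D1 (bracket A^-1 + A^7; 9 crossings at w = -1): V = -x^(-5/2) - x^(-1/2)
V(D2) = x^(-9/2) - x^(-5/2) - x^(-3/2) - x^(-1/2)  (w -5, c 9, <D> = A^-13 + A^-9 + A^-5 - A^3)
D3 (bracket A^-13 + A^-9 + A^-5 - A^3; 9 crossings at w = -5): V = x^(-9/2) - x^(-5/2) - x^(-3/2) - x^(-1/2)
V(D4) = x^(-9/2) - x^(-5/2) - x^(-3/2) - x^(-1/2)  [11 crossings, <D> = A^-7 + A^-3 + A - A^9, w = -3]
V(D5) = -x^(1/2) - x^(5/2)  [11 crossings, <D> = A^-13 + A^-5, w = -1]
V(D6) = x^(-9/2) - x^(-5/2) - x^(-3/2) - x^(-1/2)  [11 crossings, <D> = A^-13 + A^-9 + A^-5 - A^3, w = -5]
key observation: comparing 6 Jones polynomials yields 3 groups


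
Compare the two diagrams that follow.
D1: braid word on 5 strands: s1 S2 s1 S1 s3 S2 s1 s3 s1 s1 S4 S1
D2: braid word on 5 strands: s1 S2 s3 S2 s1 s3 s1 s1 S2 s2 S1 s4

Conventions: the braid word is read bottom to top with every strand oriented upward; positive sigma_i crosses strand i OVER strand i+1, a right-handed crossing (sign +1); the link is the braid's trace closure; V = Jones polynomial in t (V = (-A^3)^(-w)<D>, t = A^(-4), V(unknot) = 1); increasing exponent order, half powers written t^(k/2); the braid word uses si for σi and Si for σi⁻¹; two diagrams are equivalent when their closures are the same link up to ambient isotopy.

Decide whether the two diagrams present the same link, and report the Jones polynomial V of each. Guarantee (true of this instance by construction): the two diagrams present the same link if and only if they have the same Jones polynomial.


same link: yes
V(D1) = t^-1 - 1 + 2t - 3t^2 + 3t^3 - 2t^4 + 2t^5 - t^6  [12 crossings, <D> = -A^-18 + 2A^-14 - 2A^-10 + 3A^-6 - 3A^-2 + 2A^2 - A^6 + A^10, w = +2]
D2 (bracket -A^-12 + 2A^-8 - 2A^-4 + 3 - 3A^4 + 2A^8 - A^12 + A^16; 12 crossings at w = +4): V = t^-1 - 1 + 2t - 3t^2 + 3t^3 - 2t^4 + 2t^5 - t^6
note: one V(t) for all 2 diagrams — one class (guaranteed)


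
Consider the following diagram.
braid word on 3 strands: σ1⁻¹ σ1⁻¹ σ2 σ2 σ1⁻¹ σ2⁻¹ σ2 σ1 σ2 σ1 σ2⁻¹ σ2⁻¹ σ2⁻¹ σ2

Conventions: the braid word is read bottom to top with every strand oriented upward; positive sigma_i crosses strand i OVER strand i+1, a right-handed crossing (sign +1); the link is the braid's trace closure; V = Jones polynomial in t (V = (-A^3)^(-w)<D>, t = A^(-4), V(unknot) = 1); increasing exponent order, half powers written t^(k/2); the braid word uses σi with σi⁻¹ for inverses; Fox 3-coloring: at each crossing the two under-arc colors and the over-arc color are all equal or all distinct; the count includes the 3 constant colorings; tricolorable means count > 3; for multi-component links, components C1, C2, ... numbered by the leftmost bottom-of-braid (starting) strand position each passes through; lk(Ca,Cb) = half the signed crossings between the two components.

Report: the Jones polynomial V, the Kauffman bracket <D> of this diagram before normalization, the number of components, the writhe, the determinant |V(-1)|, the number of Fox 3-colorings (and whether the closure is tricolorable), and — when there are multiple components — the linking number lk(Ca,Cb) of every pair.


V(t) = -t^-3 + 2t^-2 - 2t^-1 + 3 - 2t + 2t^2 - t^3
bracket: -A^-12 + 2A^-8 - 2A^-4 + 3 - 2A^4 + 2A^8 - A^12, w = 0
1 component, writhe 0, over 14 crossings
det 13, colorings 3 of 3^14 — not tricolorable
observation: free reduction leaves σ1⁻¹ σ1⁻¹ σ2 σ2 σ2 σ1 σ2⁻¹ σ2⁻¹ of the original 14 letters


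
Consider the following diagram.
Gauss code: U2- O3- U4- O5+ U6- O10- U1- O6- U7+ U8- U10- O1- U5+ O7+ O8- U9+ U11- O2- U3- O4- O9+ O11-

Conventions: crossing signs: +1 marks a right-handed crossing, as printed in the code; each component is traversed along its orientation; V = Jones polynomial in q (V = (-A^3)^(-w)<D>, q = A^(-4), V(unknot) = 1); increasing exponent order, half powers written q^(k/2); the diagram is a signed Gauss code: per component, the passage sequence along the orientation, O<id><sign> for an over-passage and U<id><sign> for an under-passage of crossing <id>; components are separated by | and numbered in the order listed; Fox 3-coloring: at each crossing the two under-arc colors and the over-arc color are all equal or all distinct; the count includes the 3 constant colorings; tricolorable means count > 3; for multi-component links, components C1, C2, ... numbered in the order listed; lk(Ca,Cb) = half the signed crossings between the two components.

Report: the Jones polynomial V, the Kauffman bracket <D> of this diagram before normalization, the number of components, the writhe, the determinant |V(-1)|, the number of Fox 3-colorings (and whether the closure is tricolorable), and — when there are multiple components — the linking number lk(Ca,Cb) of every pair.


V(q) = q^-8 - 2q^-7 + q^-6 - 2q^-5 + 2q^-4 + q^-2
bracket: -A^-7 - 2A + 2A^5 - A^9 + 2A^13 - A^17, w = -5
1 component, writhe -5, over 11 crossings
det 9, colorings 27 of 3^11 — tricolorable
observation: the span of V is 6, forcing >= 6 crossings in any diagram


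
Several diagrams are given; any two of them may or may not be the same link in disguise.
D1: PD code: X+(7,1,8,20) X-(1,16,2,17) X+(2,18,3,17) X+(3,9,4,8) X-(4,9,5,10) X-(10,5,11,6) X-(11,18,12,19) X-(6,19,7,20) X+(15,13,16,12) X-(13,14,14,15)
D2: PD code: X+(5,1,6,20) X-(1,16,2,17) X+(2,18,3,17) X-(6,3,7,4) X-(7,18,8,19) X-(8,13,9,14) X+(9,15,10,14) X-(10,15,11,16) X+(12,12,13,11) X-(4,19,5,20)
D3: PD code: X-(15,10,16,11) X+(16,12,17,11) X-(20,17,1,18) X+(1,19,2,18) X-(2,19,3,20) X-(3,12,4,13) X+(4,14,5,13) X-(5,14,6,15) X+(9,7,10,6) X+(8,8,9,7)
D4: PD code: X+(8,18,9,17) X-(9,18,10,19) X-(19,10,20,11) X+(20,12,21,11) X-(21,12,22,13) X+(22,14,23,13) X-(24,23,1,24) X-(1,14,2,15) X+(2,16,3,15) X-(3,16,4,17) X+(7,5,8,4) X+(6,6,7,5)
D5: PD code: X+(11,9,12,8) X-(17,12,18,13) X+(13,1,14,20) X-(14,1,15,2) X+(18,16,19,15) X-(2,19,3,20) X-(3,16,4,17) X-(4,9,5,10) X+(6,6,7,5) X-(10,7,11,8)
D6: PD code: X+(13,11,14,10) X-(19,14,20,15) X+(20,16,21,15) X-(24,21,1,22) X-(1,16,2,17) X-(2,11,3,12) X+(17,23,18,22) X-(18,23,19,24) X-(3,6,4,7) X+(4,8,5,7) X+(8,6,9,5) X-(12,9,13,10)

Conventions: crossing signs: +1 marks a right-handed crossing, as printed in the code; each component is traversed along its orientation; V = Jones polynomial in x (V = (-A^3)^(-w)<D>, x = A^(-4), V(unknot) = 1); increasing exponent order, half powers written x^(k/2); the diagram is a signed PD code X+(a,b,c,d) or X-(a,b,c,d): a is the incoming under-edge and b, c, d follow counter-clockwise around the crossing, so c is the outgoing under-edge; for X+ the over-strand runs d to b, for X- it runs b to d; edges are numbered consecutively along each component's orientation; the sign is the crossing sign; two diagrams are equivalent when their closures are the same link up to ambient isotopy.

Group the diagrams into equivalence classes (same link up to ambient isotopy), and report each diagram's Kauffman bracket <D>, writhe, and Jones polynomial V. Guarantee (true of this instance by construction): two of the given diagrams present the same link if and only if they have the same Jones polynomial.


equivalence classes: {D1, D2, D3, D4, D5, D6}
D1 (bracket A^-6; 10 crossings at w = -2): V = 1
V(D2) = 1  [10 crossings, <D> = A^-6, w = -2]
V(D3) = 1  (w 0, c 10, <D> = 1)
V(D4) = 1  (w 0, c 12, <D> = 1)
V(D5) = 1  [10 crossings, <D> = A^-6, w = -2]
D6 (bracket A^-6; 12 crossings at w = -2): V = 1
key observation: one V(x) for all 6 diagrams — one class (guaranteed)


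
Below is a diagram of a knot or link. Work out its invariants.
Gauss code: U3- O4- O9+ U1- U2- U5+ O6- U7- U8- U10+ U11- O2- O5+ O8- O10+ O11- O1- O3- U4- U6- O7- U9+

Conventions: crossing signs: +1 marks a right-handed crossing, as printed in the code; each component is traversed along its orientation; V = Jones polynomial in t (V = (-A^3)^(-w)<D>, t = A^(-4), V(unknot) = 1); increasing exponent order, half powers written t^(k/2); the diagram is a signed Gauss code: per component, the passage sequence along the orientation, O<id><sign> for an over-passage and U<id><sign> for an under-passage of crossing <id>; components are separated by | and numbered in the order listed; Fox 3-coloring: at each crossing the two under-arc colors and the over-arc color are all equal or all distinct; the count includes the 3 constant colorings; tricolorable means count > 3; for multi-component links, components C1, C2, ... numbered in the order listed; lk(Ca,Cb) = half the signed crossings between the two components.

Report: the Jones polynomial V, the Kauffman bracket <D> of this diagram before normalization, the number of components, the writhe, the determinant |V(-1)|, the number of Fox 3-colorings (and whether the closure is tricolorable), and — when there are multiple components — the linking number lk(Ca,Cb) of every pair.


V = -t^-6 + t^-5 - t^-4 + 2t^-3 - t^-2 + t^-1
<D> = -A^-11 + A^-7 - 2A^-3 + A - A^5 + A^9 (w = -5)
1 component over 11 crossings, w = -5
3 Fox colorings among 3^11, |V(-1)| = 7: not tricolorable
why: the span of V is 5, forcing >= 5 crossings in any diagram


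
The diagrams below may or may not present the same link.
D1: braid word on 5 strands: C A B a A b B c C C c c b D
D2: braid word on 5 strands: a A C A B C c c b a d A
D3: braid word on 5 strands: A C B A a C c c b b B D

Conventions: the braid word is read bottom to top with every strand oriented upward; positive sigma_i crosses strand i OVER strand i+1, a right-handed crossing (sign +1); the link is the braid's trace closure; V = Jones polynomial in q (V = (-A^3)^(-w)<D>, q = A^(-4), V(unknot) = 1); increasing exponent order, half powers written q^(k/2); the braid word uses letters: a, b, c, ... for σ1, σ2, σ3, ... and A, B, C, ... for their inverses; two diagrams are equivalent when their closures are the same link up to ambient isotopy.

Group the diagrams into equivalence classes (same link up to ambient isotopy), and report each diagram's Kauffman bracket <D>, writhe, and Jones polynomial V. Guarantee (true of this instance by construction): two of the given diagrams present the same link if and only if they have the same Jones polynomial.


grouping into links: {D1, D2, D3}
V(D1) = 1  (w -2, c 14, <D> = A^-6)
D2 (bracket 1; 12 crossings at w = 0): V = 1
D3 (bracket A^-6; 12 crossings at w = -2): V = 1
why: all 3 diagrams share one V(q), hence one class


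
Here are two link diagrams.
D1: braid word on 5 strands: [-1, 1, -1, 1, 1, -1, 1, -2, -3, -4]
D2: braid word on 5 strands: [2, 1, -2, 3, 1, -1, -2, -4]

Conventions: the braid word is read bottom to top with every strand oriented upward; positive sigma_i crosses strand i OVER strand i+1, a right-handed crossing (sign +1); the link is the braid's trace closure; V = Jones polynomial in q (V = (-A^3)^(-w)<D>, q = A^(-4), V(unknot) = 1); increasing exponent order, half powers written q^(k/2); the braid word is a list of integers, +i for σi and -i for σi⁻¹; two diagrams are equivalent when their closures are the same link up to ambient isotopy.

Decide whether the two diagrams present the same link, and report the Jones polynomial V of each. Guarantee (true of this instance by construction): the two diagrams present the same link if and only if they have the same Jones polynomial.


equivalent: yes
D1 (bracket A^-6; 10 crossings at w = -2): V = 1
V(D2) = 1  (w 0, c 8, <D> = 1)
key observation: Markov moves rewrite D1 (10 crossings) into D2 (8)


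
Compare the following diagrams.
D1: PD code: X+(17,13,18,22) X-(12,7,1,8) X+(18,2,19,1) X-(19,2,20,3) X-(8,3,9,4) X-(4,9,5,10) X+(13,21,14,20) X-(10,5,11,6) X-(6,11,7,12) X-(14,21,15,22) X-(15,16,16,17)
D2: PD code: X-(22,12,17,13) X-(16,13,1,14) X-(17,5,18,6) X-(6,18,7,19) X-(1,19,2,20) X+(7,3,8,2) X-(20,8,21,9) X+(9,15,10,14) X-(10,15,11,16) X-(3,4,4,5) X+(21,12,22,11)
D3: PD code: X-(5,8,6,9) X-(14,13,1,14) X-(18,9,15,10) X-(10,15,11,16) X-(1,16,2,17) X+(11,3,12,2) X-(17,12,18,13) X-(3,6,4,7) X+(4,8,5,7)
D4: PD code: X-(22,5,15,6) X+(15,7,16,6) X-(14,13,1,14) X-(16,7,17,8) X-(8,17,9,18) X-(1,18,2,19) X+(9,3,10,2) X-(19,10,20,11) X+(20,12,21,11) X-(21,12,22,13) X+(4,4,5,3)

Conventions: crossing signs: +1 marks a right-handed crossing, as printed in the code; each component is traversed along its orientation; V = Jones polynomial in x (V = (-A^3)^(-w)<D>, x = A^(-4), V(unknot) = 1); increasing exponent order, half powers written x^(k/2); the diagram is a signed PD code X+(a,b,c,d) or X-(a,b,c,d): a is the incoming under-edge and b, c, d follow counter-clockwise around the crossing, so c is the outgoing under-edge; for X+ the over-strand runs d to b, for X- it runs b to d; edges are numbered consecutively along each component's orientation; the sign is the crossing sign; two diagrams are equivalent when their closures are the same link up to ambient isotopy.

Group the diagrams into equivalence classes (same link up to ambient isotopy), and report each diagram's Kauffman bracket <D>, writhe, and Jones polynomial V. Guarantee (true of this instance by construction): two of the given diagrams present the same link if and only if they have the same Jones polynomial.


classes: {D1} | {D2, D3, D4}
V(D1) = x^(-15/2) - x^(-7/2) - x^(-5/2) - x^(-3/2)  [11 crossings, <D> = A^-9 + A^-5 + A^-1 - A^15, w = -5]
V(D2) = -x^(-9/2) - x^(-5/2) + x^(-3/2) - x^(-1/2)  [11 crossings, <D> = A^-13 - A^-9 + A^-5 + A^3, w = -5]
V(D3) = -x^(-9/2) - x^(-5/2) + x^(-3/2) - x^(-1/2)  (w -5, c 9, <D> = A^-13 - A^-9 + A^-5 + A^3)
D4 (bracket A^-7 - A^-3 + A + A^9; 11 crossings at w = -3): V = -x^(-9/2) - x^(-5/2) + x^(-3/2) - x^(-1/2)
insight: 2 values of V(x) split the 4 diagrams


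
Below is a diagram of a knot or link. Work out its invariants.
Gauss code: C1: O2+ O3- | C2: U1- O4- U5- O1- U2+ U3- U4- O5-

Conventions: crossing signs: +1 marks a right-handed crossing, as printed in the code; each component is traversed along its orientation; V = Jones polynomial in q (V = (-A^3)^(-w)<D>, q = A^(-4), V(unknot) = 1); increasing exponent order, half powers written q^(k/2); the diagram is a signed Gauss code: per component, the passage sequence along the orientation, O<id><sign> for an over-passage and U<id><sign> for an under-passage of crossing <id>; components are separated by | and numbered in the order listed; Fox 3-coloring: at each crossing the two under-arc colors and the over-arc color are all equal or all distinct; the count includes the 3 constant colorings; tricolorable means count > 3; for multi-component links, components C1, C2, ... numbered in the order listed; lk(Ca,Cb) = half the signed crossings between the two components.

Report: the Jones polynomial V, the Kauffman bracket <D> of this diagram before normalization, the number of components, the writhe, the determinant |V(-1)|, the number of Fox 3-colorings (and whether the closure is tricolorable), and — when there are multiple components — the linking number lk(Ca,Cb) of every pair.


V = q^(-9/2) - q^(-5/2) - q^(-3/2) - q^(-1/2)
<D> = A^-7 + A^-3 + A - A^9 (w = -3)
2 components over 5 crossings, w = -3
lk(C1,C2): 0
27 Fox colorings among 3^6, |V(-1)| = 0: tricolorable
why: all 2 components of this link are unlinked algebraically


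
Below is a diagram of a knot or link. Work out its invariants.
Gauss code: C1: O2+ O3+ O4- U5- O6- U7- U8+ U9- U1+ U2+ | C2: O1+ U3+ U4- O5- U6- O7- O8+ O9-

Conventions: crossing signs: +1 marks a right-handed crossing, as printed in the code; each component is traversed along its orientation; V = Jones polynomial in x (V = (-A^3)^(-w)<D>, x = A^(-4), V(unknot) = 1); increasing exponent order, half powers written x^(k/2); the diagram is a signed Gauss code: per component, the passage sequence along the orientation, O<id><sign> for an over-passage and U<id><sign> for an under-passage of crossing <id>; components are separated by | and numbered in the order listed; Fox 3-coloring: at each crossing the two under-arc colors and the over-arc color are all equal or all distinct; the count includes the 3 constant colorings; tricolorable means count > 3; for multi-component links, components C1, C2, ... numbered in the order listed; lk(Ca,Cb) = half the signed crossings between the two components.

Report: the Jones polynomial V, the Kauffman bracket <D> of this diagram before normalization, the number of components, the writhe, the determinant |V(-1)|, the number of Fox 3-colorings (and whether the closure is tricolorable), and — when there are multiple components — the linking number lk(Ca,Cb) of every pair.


V = -x^(-5/2) - x^(-1/2)
<D> = A^-1 + A^7 (w = -1)
2 components over 9 crossings, w = -1
lk(C1,C2): -1
3 Fox colorings among 3^9, |V(-1)| = 2: not tricolorable
why: |V(-1)| = 2: so not tricolorable, since 3 does not divide 2


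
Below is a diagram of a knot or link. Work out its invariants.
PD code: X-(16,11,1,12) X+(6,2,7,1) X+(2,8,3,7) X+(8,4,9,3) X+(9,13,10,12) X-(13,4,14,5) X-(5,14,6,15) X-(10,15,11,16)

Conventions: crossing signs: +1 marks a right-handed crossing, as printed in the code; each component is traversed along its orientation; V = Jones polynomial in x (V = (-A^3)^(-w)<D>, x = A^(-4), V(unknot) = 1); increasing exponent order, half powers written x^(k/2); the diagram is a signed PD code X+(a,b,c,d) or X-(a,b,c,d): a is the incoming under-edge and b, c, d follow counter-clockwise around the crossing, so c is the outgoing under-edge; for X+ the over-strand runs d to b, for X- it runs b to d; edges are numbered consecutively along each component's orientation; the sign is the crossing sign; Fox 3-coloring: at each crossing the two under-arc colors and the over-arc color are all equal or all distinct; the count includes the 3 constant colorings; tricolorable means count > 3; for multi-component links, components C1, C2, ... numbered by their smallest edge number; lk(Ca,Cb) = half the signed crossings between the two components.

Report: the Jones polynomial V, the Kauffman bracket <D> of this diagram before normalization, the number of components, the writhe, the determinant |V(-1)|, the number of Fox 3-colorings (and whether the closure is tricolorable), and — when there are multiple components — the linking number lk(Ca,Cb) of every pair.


V(x) = -x^-3 + 2x^-2 - 2x^-1 + 3 - 2x + 2x^2 - x^3
bracket: -A^-12 + 2A^-8 - 2A^-4 + 3 - 2A^4 + 2A^8 - A^12, w = 0
1 component, writhe 0, over 8 crossings
det 13, colorings 3 of 3^8 — not tricolorable
observation: w = 0 (over 8 crossings) is diagram-only; (-A^3)^(0) removes it from V


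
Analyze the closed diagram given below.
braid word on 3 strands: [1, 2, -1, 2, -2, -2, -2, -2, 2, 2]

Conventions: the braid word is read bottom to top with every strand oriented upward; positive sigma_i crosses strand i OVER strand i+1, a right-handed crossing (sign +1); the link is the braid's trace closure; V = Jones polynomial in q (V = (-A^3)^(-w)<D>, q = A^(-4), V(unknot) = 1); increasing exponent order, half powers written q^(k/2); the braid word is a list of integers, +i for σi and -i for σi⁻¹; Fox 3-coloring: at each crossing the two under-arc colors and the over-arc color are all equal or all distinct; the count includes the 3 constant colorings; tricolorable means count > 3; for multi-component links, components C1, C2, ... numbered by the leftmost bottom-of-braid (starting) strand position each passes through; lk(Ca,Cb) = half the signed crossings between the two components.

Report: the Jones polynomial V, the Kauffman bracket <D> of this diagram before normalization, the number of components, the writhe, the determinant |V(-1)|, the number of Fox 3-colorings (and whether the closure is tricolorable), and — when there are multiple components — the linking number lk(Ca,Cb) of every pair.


Jones polynomial: V(q) = 1
<D> = 1; writhe 0
components 1, writhe 0 (10 crossings)
3-colorings: 3 of 3^10, det 1 — not tricolorable
note: det 1 = |V(-1)|; not divisible by 3, so not tricolorable


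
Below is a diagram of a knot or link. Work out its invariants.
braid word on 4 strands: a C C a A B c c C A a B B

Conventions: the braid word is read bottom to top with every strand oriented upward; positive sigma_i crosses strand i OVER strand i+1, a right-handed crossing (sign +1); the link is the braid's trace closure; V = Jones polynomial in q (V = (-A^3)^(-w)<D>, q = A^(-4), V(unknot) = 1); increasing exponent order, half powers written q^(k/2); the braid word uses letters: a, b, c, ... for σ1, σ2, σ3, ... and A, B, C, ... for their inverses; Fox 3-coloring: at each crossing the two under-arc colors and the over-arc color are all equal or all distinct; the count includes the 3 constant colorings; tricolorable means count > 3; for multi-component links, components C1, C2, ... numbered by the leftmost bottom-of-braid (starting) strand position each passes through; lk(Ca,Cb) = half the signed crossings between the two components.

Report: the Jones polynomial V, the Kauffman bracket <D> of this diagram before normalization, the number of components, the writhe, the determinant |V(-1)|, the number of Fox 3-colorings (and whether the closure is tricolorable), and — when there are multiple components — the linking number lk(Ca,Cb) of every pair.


V(q) = -q^-6 + q^-5 - q^-4 + 2q^-3 - q^-2 + q^-1
bracket: -A^-5 + A^-1 - 2A^3 + A^7 - A^11 + A^15, w = -3
1 component, writhe -3, over 13 crossings
det 7, colorings 3 of 3^13 — not tricolorable
observation: free reduction leaves σ1 σ3⁻¹ σ3⁻¹ σ2⁻¹ σ3 σ2⁻¹ σ2⁻¹ of the original 13 letters


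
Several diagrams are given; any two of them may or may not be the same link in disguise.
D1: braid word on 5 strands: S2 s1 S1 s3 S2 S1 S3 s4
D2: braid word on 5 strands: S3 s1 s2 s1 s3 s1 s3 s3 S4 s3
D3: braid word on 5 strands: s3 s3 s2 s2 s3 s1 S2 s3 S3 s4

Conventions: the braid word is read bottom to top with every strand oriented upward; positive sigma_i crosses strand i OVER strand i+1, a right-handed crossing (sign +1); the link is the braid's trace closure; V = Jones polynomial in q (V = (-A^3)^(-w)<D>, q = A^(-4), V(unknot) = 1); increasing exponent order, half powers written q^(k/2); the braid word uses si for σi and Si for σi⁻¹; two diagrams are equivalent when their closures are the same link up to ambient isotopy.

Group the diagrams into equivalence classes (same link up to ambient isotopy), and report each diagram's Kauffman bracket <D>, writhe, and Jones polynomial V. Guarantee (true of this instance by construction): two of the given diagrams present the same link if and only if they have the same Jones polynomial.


grouping into links: {D1} | {D2} | {D3}
V(D1) = 1  (w -2, c 8, <D> = A^-6)
V(D2) = q^2 + 2q^4 - 2q^5 + q^6 - 2q^7 + q^8  [10 crossings, <D> = A^-14 - 2A^-10 + A^-6 - 2A^-2 + 2A^2 + A^10, w = +6]
V(D3) = q - q^2 + 2q^3 - q^4 + q^5 - q^6  (w +6, c 10, <D> = -A^-6 + A^-2 - A^2 + 2A^6 - A^10 + A^14)
key observation: 3 classes among 3 diagrams; unequal V(q) rules out equality
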